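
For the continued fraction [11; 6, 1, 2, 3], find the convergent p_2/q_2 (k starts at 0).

78/7

Using pₖ = aₖpₖ₋₁ + pₖ₋₂, qₖ = aₖqₖ₋₁ + qₖ₋₂ (with p₋₁=1, p₋₂=0, q₋₁=0, q₋₂=1):
  k=0: a=11, p=11, q=1
  k=1: a=6, p=67, q=6
  k=2: a=1, p=78, q=7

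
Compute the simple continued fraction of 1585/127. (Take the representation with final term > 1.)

1585 = 12·127 + 61
127 = 2·61 + 5
61 = 12·5 + 1
5 = 5·1 + 0  (stop)
So 1585/127 = [12; 2, 12, 5].

[12; 2, 12, 5]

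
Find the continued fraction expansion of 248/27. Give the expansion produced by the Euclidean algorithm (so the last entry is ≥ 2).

[9; 5, 2, 2]

248 = 9×27 + 5
27 = 5×5 + 2
5 = 2×2 + 1
2 = 2×1 + 0  (stop)
So 248/27 = [9; 5, 2, 2].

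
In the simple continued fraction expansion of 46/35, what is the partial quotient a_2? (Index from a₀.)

5

46 = 1·35 + 11   →  a_0 = 1
35 = 3·11 + 2   →  a_1 = 3
11 = 5·2 + 1   →  a_2 = 5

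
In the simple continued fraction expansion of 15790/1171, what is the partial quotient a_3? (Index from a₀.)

15790 = 13·1171 + 567   →  a_0 = 13
1171 = 2·567 + 37   →  a_1 = 2
567 = 15·37 + 12   →  a_2 = 15
37 = 3·12 + 1   →  a_3 = 3

3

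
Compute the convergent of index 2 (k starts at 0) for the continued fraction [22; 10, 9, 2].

Using pₖ = aₖpₖ₋₁ + pₖ₋₂, qₖ = aₖqₖ₋₁ + qₖ₋₂ (with p₋₁=1, p₋₂=0, q₋₁=0, q₋₂=1):
  k=0: a=22, p=22, q=1
  k=1: a=10, p=221, q=10
  k=2: a=9, p=2011, q=91

2011/91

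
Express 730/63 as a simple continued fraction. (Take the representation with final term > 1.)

[11; 1, 1, 2, 2, 1, 3]

730 = 11×63 + 37
63 = 1×37 + 26
37 = 1×26 + 11
26 = 2×11 + 4
11 = 2×4 + 3
4 = 1×3 + 1
3 = 3×1 + 0  (stop)
So 730/63 = [11; 1, 1, 2, 2, 1, 3].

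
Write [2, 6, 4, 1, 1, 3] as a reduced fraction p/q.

430/199

Using pₖ = aₖpₖ₋₁ + pₖ₋₂ and qₖ = aₖqₖ₋₁ + qₖ₋₂:
  k=0: a=2, p=2, q=1
  k=1: a=6, p=13, q=6
  k=2: a=4, p=54, q=25
  k=3: a=1, p=67, q=31
  k=4: a=1, p=121, q=56
  k=5: a=3, p=430, q=199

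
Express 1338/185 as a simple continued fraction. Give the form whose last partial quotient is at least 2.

1338 = 7*185 + 43
185 = 4*43 + 13
43 = 3*13 + 4
13 = 3*4 + 1
4 = 4*1 + 0  (stop)
So 1338/185 = [7; 4, 3, 3, 4].

[7; 4, 3, 3, 4]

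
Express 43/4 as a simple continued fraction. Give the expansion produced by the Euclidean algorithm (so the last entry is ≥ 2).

[10; 1, 3]

43 = 10*4 + 3
4 = 1*3 + 1
3 = 3*1 + 0  (stop)
So 43/4 = [10; 1, 3].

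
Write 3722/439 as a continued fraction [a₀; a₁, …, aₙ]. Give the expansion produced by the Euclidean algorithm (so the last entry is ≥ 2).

[8; 2, 11, 19]

3722 = 8·439 + 210
439 = 2·210 + 19
210 = 11·19 + 1
19 = 19·1 + 0  (stop)
So 3722/439 = [8; 2, 11, 19].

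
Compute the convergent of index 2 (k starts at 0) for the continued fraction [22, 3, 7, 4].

Using pₖ = aₖpₖ₋₁ + pₖ₋₂, qₖ = aₖqₖ₋₁ + qₖ₋₂ (with p₋₁=1, p₋₂=0, q₋₁=0, q₋₂=1):
  k=0: a=22, p=22, q=1
  k=1: a=3, p=67, q=3
  k=2: a=7, p=491, q=22

491/22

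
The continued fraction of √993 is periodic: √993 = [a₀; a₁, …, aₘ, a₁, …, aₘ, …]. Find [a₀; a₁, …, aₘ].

a₀ = ⌊√993⌋ = 31.
With m₀=0, d₀=1 and mₖ₊₁ = dₖaₖ − mₖ, dₖ₊₁ = (n − mₖ₊₁²)/dₖ, aₖ₊₁ = ⌊(a₀+mₖ₊₁)/dₖ₊₁⌋:
  k=1: m=31, d=32, a=1
  k=2: m=1, d=31, a=1
  k=3: m=30, d=3, a=20
  k=4: m=30, d=31, a=1
  k=5: m=1, d=32, a=1
  k=6: m=31, d=1, a=62
d=1 and a=2a₀=62 at k=6, so the next step gives (m, d) = (31, 32) again — its k=1 value — and the period has length 6.

[31; 1, 1, 20, 1, 1, 62]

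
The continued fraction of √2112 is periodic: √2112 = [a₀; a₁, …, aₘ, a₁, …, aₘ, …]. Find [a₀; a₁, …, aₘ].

a₀ = ⌊√2112⌋ = 45.
With m₀=0, d₀=1 and mₖ₊₁ = dₖaₖ − mₖ, dₖ₊₁ = (n − mₖ₊₁²)/dₖ, aₖ₊₁ = ⌊(a₀+mₖ₊₁)/dₖ₊₁⌋:
  k=1: m=45, d=87, a=1
  k=2: m=42, d=4, a=21
  k=3: m=42, d=87, a=1
  k=4: m=45, d=1, a=90
d=1 and a=2a₀=90 at k=4, so the next step gives (m, d) = (45, 87) again — its k=1 value — and the period has length 4.

[45; 1, 21, 1, 90]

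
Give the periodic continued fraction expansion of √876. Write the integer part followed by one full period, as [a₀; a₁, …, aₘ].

a₀ = ⌊√876⌋ = 29.
With m₀=0, d₀=1 and mₖ₊₁ = dₖaₖ − mₖ, dₖ₊₁ = (n − mₖ₊₁²)/dₖ, aₖ₊₁ = ⌊(a₀+mₖ₊₁)/dₖ₊₁⌋:
  k=1: m=29, d=35, a=1
  k=2: m=6, d=24, a=1
  k=3: m=18, d=23, a=2
  k=4: m=28, d=4, a=14
  k=5: m=28, d=23, a=2
  k=6: m=18, d=24, a=1
  k=7: m=6, d=35, a=1
  k=8: m=29, d=1, a=58
d=1 and a=2a₀=58 at k=8, so the next step gives (m, d) = (29, 35) again — its k=1 value — and the period has length 8.

[29; 1, 1, 2, 14, 2, 1, 1, 58]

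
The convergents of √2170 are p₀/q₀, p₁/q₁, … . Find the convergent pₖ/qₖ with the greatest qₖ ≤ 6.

√2170 = [46; 1, 1, 2, 1, 1, 92, …] (period length 6).
Convergents:
  p_0/q_0 = 46/1
  p_1/q_1 = 47/1
  p_2/q_2 = 93/2
  p_3/q_3 = 233/5
  p_4/q_4 = 326/7
q_3 = 5 ≤ 6 < 7 = q_4, so the answer is 233/5.

233/5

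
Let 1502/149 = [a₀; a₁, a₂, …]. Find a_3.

2

1502 = 10·149 + 12   →  a_0 = 10
149 = 12·12 + 5   →  a_1 = 12
12 = 2·5 + 2   →  a_2 = 2
5 = 2·2 + 1   →  a_3 = 2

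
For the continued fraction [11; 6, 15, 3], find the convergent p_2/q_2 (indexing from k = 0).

Using pₖ = aₖpₖ₋₁ + pₖ₋₂, qₖ = aₖqₖ₋₁ + qₖ₋₂ (with p₋₁=1, p₋₂=0, q₋₁=0, q₋₂=1):
  k=0: a=11, p=11, q=1
  k=1: a=6, p=67, q=6
  k=2: a=15, p=1016, q=91

1016/91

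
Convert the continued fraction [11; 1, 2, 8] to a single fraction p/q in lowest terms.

292/25

Using pₖ = aₖpₖ₋₁ + pₖ₋₂ and qₖ = aₖqₖ₋₁ + qₖ₋₂:
  k=0: a=11, p=11, q=1
  k=1: a=1, p=12, q=1
  k=2: a=2, p=35, q=3
  k=3: a=8, p=292, q=25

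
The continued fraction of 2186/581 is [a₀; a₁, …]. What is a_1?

2186 = 3·581 + 443   →  a_0 = 3
581 = 1·443 + 138   →  a_1 = 1

1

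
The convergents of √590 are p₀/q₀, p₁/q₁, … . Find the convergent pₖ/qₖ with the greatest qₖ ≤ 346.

√590 = [24; 3, 2, 4, 2, 3, 48, …] (period length 6).
Convergents:
  p_0/q_0 = 24/1
  p_1/q_1 = 73/3
  p_2/q_2 = 170/7
  p_3/q_3 = 753/31
  p_4/q_4 = 1676/69
  p_5/q_5 = 5781/238
  p_6/q_6 = 279164/11493
q_5 = 238 ≤ 346 < 11493 = q_6, so the answer is 5781/238.

5781/238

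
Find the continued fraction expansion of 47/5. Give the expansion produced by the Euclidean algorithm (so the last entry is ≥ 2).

47 = 9*5 + 2
5 = 2*2 + 1
2 = 2*1 + 0  (stop)
So 47/5 = [9; 2, 2].

[9; 2, 2]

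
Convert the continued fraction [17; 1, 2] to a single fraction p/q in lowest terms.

53/3

Using pₖ = aₖpₖ₋₁ + pₖ₋₂ and qₖ = aₖqₖ₋₁ + qₖ₋₂:
  k=0: a=17, p=17, q=1
  k=1: a=1, p=18, q=1
  k=2: a=2, p=53, q=3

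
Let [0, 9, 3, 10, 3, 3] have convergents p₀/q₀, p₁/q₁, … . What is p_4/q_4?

96/895

Using pₖ = aₖpₖ₋₁ + pₖ₋₂, qₖ = aₖqₖ₋₁ + qₖ₋₂ (with p₋₁=1, p₋₂=0, q₋₁=0, q₋₂=1):
  k=0: a=0, p=0, q=1
  k=1: a=9, p=1, q=9
  k=2: a=3, p=3, q=28
  k=3: a=10, p=31, q=289
  k=4: a=3, p=96, q=895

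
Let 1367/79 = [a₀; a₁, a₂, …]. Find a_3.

2

1367 = 17·79 + 24   →  a_0 = 17
79 = 3·24 + 7   →  a_1 = 3
24 = 3·7 + 3   →  a_2 = 3
7 = 2·3 + 1   →  a_3 = 2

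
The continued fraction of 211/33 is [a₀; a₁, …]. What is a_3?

1

211 = 6·33 + 13   →  a_0 = 6
33 = 2·13 + 7   →  a_1 = 2
13 = 1·7 + 6   →  a_2 = 1
7 = 1·6 + 1   →  a_3 = 1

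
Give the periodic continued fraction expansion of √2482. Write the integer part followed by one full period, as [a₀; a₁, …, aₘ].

[49; 1, 4, 1, 1, 4, 1, 98]

a₀ = ⌊√2482⌋ = 49.
With m₀=0, d₀=1 and mₖ₊₁ = dₖaₖ − mₖ, dₖ₊₁ = (n − mₖ₊₁²)/dₖ, aₖ₊₁ = ⌊(a₀+mₖ₊₁)/dₖ₊₁⌋:
  k=1: m=49, d=81, a=1
  k=2: m=32, d=18, a=4
  k=3: m=40, d=49, a=1
  k=4: m=9, d=49, a=1
  k=5: m=40, d=18, a=4
  k=6: m=32, d=81, a=1
  k=7: m=49, d=1, a=98
d=1 and a=2a₀=98 at k=7, so the next step gives (m, d) = (49, 81) again — its k=1 value — and the period has length 7.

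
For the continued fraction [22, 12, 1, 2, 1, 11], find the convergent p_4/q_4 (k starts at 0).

Using pₖ = aₖpₖ₋₁ + pₖ₋₂, qₖ = aₖqₖ₋₁ + qₖ₋₂ (with p₋₁=1, p₋₂=0, q₋₁=0, q₋₂=1):
  k=0: a=22, p=22, q=1
  k=1: a=12, p=265, q=12
  k=2: a=1, p=287, q=13
  k=3: a=2, p=839, q=38
  k=4: a=1, p=1126, q=51

1126/51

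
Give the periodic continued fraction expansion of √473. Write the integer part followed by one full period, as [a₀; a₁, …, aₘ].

[21; 1, 2, 1, 42]

a₀ = ⌊√473⌋ = 21.
With m₀=0, d₀=1 and mₖ₊₁ = dₖaₖ − mₖ, dₖ₊₁ = (n − mₖ₊₁²)/dₖ, aₖ₊₁ = ⌊(a₀+mₖ₊₁)/dₖ₊₁⌋:
  k=1: m=21, d=32, a=1
  k=2: m=11, d=11, a=2
  k=3: m=11, d=32, a=1
  k=4: m=21, d=1, a=42
d=1 and a=2a₀=42 at k=4, so the next step gives (m, d) = (21, 32) again — its k=1 value — and the period has length 4.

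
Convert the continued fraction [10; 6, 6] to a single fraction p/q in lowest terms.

376/37

Using pₖ = aₖpₖ₋₁ + pₖ₋₂ and qₖ = aₖqₖ₋₁ + qₖ₋₂:
  k=0: a=10, p=10, q=1
  k=1: a=6, p=61, q=6
  k=2: a=6, p=376, q=37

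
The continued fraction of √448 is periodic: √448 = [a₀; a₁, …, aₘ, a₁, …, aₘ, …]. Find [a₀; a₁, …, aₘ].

[21; 6, 42]

a₀ = ⌊√448⌋ = 21.
With m₀=0, d₀=1 and mₖ₊₁ = dₖaₖ − mₖ, dₖ₊₁ = (n − mₖ₊₁²)/dₖ, aₖ₊₁ = ⌊(a₀+mₖ₊₁)/dₖ₊₁⌋:
  k=1: m=21, d=7, a=6
  k=2: m=21, d=1, a=42
d=1 and a=2a₀=42 at k=2, so the next step gives (m, d) = (21, 7) again — its k=1 value — and the period has length 2.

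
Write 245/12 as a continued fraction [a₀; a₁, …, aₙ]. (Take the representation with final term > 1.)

245 = 20*12 + 5
12 = 2*5 + 2
5 = 2*2 + 1
2 = 2*1 + 0  (stop)
So 245/12 = [20; 2, 2, 2].

[20; 2, 2, 2]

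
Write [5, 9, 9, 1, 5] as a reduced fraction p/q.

Fold from the inside: start with 5/1.
  1 + 1/5 = 6/5
  9 + 5/6 = 59/6
  9 + 6/59 = 537/59
  5 + 59/537 = 2744/537

2744/537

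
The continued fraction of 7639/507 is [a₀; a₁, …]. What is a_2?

7639 = 15·507 + 34   →  a_0 = 15
507 = 14·34 + 31   →  a_1 = 14
34 = 1·31 + 3   →  a_2 = 1

1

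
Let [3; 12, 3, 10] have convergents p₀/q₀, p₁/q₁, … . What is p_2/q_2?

114/37

Using pₖ = aₖpₖ₋₁ + pₖ₋₂, qₖ = aₖqₖ₋₁ + qₖ₋₂ (with p₋₁=1, p₋₂=0, q₋₁=0, q₋₂=1):
  k=0: a=3, p=3, q=1
  k=1: a=12, p=37, q=12
  k=2: a=3, p=114, q=37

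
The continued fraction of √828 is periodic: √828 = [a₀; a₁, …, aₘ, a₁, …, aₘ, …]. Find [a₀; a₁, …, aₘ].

[28; 1, 3, 2, 3, 1, 56]

a₀ = ⌊√828⌋ = 28.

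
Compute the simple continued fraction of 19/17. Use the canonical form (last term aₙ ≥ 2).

19 = 1*17 + 2
17 = 8*2 + 1
2 = 2*1 + 0  (stop)
So 19/17 = [1; 8, 2].

[1; 8, 2]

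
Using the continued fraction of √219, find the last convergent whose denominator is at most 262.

√219 = [14; 1, 3, 1, 28, …] (period length 4).
Convergents:
  p_0/q_0 = 14/1
  p_1/q_1 = 15/1
  p_2/q_2 = 59/4
  p_3/q_3 = 74/5
  p_4/q_4 = 2131/144
  p_5/q_5 = 2205/149
  p_6/q_6 = 8746/591
q_5 = 149 ≤ 262 < 591 = q_6, so the answer is 2205/149.

2205/149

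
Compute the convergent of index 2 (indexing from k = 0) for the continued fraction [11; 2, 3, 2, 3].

Using pₖ = aₖpₖ₋₁ + pₖ₋₂, qₖ = aₖqₖ₋₁ + qₖ₋₂ (with p₋₁=1, p₋₂=0, q₋₁=0, q₋₂=1):
  k=0: a=11, p=11, q=1
  k=1: a=2, p=23, q=2
  k=2: a=3, p=80, q=7

80/7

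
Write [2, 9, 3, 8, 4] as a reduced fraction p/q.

Fold from the inside: start with 4/1.
  8 + 1/4 = 33/4
  3 + 4/33 = 103/33
  9 + 33/103 = 960/103
  2 + 103/960 = 2023/960

2023/960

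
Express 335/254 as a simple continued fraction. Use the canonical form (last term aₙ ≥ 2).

335 = 1·254 + 81
254 = 3·81 + 11
81 = 7·11 + 4
11 = 2·4 + 3
4 = 1·3 + 1
3 = 3·1 + 0  (stop)
So 335/254 = [1; 3, 7, 2, 1, 3].

[1; 3, 7, 2, 1, 3]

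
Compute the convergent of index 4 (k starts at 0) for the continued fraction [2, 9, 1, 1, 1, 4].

Using pₖ = aₖpₖ₋₁ + pₖ₋₂, qₖ = aₖqₖ₋₁ + qₖ₋₂ (with p₋₁=1, p₋₂=0, q₋₁=0, q₋₂=1):
  k=0: a=2, p=2, q=1
  k=1: a=9, p=19, q=9
  k=2: a=1, p=21, q=10
  k=3: a=1, p=40, q=19
  k=4: a=1, p=61, q=29

61/29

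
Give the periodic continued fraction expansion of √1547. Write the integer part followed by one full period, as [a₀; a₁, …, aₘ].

[39; 3, 78]

a₀ = ⌊√1547⌋ = 39.
With m₀=0, d₀=1 and mₖ₊₁ = dₖaₖ − mₖ, dₖ₊₁ = (n − mₖ₊₁²)/dₖ, aₖ₊₁ = ⌊(a₀+mₖ₊₁)/dₖ₊₁⌋:
  k=1: m=39, d=26, a=3
  k=2: m=39, d=1, a=78
d=1 and a=2a₀=78 at k=2, so the next step gives (m, d) = (39, 26) again — its k=1 value — and the period has length 2.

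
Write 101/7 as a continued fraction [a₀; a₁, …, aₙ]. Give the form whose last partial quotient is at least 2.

[14; 2, 3]

101 = 14·7 + 3
7 = 2·3 + 1
3 = 3·1 + 0  (stop)
So 101/7 = [14; 2, 3].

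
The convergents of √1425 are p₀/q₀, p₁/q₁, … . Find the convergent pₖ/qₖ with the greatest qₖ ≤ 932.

34163/905

√1425 = [37; 1, 2, 1, 74, …] (period length 4).
Convergents:
  p_0/q_0 = 37/1
  p_1/q_1 = 38/1
  p_2/q_2 = 113/3
  p_3/q_3 = 151/4
  p_4/q_4 = 11287/299
  p_5/q_5 = 11438/303
  p_6/q_6 = 34163/905
  p_7/q_7 = 45601/1208
q_6 = 905 ≤ 932 < 1208 = q_7, so the answer is 34163/905.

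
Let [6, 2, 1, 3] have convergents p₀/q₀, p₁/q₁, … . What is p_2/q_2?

Using pₖ = aₖpₖ₋₁ + pₖ₋₂, qₖ = aₖqₖ₋₁ + qₖ₋₂ (with p₋₁=1, p₋₂=0, q₋₁=0, q₋₂=1):
  k=0: a=6, p=6, q=1
  k=1: a=2, p=13, q=2
  k=2: a=1, p=19, q=3

19/3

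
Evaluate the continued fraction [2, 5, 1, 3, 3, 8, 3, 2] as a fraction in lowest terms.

Using pₖ = aₖpₖ₋₁ + pₖ₋₂ and qₖ = aₖqₖ₋₁ + qₖ₋₂:
  k=0: a=2, p=2, q=1
  k=1: a=5, p=11, q=5
  k=2: a=1, p=13, q=6
  k=3: a=3, p=50, q=23
  k=4: a=3, p=163, q=75
  k=5: a=8, p=1354, q=623
  k=6: a=3, p=4225, q=1944
  k=7: a=2, p=9804, q=4511

9804/4511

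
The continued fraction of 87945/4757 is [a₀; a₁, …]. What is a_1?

2

87945 = 18·4757 + 2319   →  a_0 = 18
4757 = 2·2319 + 119   →  a_1 = 2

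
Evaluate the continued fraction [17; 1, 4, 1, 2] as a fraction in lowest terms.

Fold from the inside: start with 2/1.
  1 + 1/2 = 3/2
  4 + 2/3 = 14/3
  1 + 3/14 = 17/14
  17 + 14/17 = 303/17

303/17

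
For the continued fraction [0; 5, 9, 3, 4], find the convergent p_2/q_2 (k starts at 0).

Using pₖ = aₖpₖ₋₁ + pₖ₋₂, qₖ = aₖqₖ₋₁ + qₖ₋₂ (with p₋₁=1, p₋₂=0, q₋₁=0, q₋₂=1):
  k=0: a=0, p=0, q=1
  k=1: a=5, p=1, q=5
  k=2: a=9, p=9, q=46

9/46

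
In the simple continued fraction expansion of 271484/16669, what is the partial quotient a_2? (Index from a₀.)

271484 = 16·16669 + 4780   →  a_0 = 16
16669 = 3·4780 + 2329   →  a_1 = 3
4780 = 2·2329 + 122   →  a_2 = 2

2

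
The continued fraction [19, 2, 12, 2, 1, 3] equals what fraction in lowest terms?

Fold from the inside: start with 3/1.
  1 + 1/3 = 4/3
  2 + 3/4 = 11/4
  12 + 4/11 = 136/11
  2 + 11/136 = 283/136
  19 + 136/283 = 5513/283

5513/283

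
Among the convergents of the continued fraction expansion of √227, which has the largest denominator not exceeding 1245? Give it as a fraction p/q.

6795/451

√227 = [15; 15, 30, …] (period length 2).
Convergents:
  p_0/q_0 = 15/1
  p_1/q_1 = 226/15
  p_2/q_2 = 6795/451
  p_3/q_3 = 102151/6780
q_2 = 451 ≤ 1245 < 6780 = q_3, so the answer is 6795/451.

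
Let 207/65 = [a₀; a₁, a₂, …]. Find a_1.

207 = 3·65 + 12   →  a_0 = 3
65 = 5·12 + 5   →  a_1 = 5

5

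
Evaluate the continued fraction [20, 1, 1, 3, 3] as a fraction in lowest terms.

Fold from the inside: start with 3/1.
  3 + 1/3 = 10/3
  1 + 3/10 = 13/10
  1 + 10/13 = 23/13
  20 + 13/23 = 473/23

473/23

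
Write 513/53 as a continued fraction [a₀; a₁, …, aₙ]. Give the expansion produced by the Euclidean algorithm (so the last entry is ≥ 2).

513 = 9·53 + 36
53 = 1·36 + 17
36 = 2·17 + 2
17 = 8·2 + 1
2 = 2·1 + 0  (stop)
So 513/53 = [9; 1, 2, 8, 2].

[9; 1, 2, 8, 2]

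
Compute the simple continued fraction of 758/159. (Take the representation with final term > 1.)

758 = 4×159 + 122
159 = 1×122 + 37
122 = 3×37 + 11
37 = 3×11 + 4
11 = 2×4 + 3
4 = 1×3 + 1
3 = 3×1 + 0  (stop)
So 758/159 = [4; 1, 3, 3, 2, 1, 3].

[4; 1, 3, 3, 2, 1, 3]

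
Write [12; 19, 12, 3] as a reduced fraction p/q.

Fold from the inside: start with 3/1.
  12 + 1/3 = 37/3
  19 + 3/37 = 706/37
  12 + 37/706 = 8509/706

8509/706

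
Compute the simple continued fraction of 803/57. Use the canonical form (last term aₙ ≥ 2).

803 = 14*57 + 5
57 = 11*5 + 2
5 = 2*2 + 1
2 = 2*1 + 0  (stop)
So 803/57 = [14; 11, 2, 2].

[14; 11, 2, 2]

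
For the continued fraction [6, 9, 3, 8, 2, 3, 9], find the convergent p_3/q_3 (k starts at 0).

Using pₖ = aₖpₖ₋₁ + pₖ₋₂, qₖ = aₖqₖ₋₁ + qₖ₋₂ (with p₋₁=1, p₋₂=0, q₋₁=0, q₋₂=1):
  k=0: a=6, p=6, q=1
  k=1: a=9, p=55, q=9
  k=2: a=3, p=171, q=28
  k=3: a=8, p=1423, q=233

1423/233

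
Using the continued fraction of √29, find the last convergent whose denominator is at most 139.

727/135

√29 = [5; 2, 1, 1, 2, 10, …] (period length 5).
Convergents:
  p_0/q_0 = 5/1
  p_1/q_1 = 11/2
  p_2/q_2 = 16/3
  p_3/q_3 = 27/5
  p_4/q_4 = 70/13
  p_5/q_5 = 727/135
  p_6/q_6 = 1524/283
q_5 = 135 ≤ 139 < 283 = q_6, so the answer is 727/135.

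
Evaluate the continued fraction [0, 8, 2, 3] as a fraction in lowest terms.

7/59

Fold from the inside: start with 3/1.
  2 + 1/3 = 7/3
  8 + 3/7 = 59/7
  0 + 7/59 = 7/59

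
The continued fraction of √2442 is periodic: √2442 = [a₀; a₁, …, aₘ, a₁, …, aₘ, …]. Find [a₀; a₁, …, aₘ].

[49; 2, 2, 2, 98]

a₀ = ⌊√2442⌋ = 49.
With m₀=0, d₀=1 and mₖ₊₁ = dₖaₖ − mₖ, dₖ₊₁ = (n − mₖ₊₁²)/dₖ, aₖ₊₁ = ⌊(a₀+mₖ₊₁)/dₖ₊₁⌋:
  k=1: m=49, d=41, a=2
  k=2: m=33, d=33, a=2
  k=3: m=33, d=41, a=2
  k=4: m=49, d=1, a=98
d=1 and a=2a₀=98 at k=4, so the next step gives (m, d) = (49, 41) again — its k=1 value — and the period has length 4.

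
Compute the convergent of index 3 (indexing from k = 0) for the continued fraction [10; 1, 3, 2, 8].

97/9

Using pₖ = aₖpₖ₋₁ + pₖ₋₂, qₖ = aₖqₖ₋₁ + qₖ₋₂ (with p₋₁=1, p₋₂=0, q₋₁=0, q₋₂=1):
  k=0: a=10, p=10, q=1
  k=1: a=1, p=11, q=1
  k=2: a=3, p=43, q=4
  k=3: a=2, p=97, q=9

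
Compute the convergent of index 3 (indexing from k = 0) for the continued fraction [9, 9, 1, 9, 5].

901/99

Using pₖ = aₖpₖ₋₁ + pₖ₋₂, qₖ = aₖqₖ₋₁ + qₖ₋₂ (with p₋₁=1, p₋₂=0, q₋₁=0, q₋₂=1):
  k=0: a=9, p=9, q=1
  k=1: a=9, p=82, q=9
  k=2: a=1, p=91, q=10
  k=3: a=9, p=901, q=99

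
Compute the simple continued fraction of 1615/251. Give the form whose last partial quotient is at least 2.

[6; 2, 3, 3, 3, 3]

1615 = 6*251 + 109
251 = 2*109 + 33
109 = 3*33 + 10
33 = 3*10 + 3
10 = 3*3 + 1
3 = 3*1 + 0  (stop)
So 1615/251 = [6; 2, 3, 3, 3, 3].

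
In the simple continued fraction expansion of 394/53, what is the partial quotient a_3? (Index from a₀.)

3

394 = 7·53 + 23   →  a_0 = 7
53 = 2·23 + 7   →  a_1 = 2
23 = 3·7 + 2   →  a_2 = 3
7 = 3·2 + 1   →  a_3 = 3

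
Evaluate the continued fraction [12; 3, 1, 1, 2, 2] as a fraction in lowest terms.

528/43

Fold from the inside: start with 2/1.
  2 + 1/2 = 5/2
  1 + 2/5 = 7/5
  1 + 5/7 = 12/7
  3 + 7/12 = 43/12
  12 + 12/43 = 528/43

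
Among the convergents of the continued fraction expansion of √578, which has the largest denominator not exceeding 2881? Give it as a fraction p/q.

√578 = [24; 24, 48, …] (period length 2).
Convergents:
  p_0/q_0 = 24/1
  p_1/q_1 = 577/24
  p_2/q_2 = 27720/1153
  p_3/q_3 = 665857/27696
q_2 = 1153 ≤ 2881 < 27696 = q_3, so the answer is 27720/1153.

27720/1153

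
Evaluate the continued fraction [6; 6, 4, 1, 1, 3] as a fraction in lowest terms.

Fold from the inside: start with 3/1.
  1 + 1/3 = 4/3
  1 + 3/4 = 7/4
  4 + 4/7 = 32/7
  6 + 7/32 = 199/32
  6 + 32/199 = 1226/199

1226/199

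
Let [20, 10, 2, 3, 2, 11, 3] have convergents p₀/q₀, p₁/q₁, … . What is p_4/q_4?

Using pₖ = aₖpₖ₋₁ + pₖ₋₂, qₖ = aₖqₖ₋₁ + qₖ₋₂ (with p₋₁=1, p₋₂=0, q₋₁=0, q₋₂=1):
  k=0: a=20, p=20, q=1
  k=1: a=10, p=201, q=10
  k=2: a=2, p=422, q=21
  k=3: a=3, p=1467, q=73
  k=4: a=2, p=3356, q=167

3356/167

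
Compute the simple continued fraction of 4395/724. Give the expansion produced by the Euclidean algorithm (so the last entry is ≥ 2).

4395 = 6×724 + 51
724 = 14×51 + 10
51 = 5×10 + 1
10 = 10×1 + 0  (stop)
So 4395/724 = [6; 14, 5, 10].

[6; 14, 5, 10]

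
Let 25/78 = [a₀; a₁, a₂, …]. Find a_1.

25 = 0·78 + 25   →  a_0 = 0
78 = 3·25 + 3   →  a_1 = 3

3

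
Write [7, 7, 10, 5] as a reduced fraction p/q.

2585/362

Using pₖ = aₖpₖ₋₁ + pₖ₋₂ and qₖ = aₖqₖ₋₁ + qₖ₋₂:
  k=0: a=7, p=7, q=1
  k=1: a=7, p=50, q=7
  k=2: a=10, p=507, q=71
  k=3: a=5, p=2585, q=362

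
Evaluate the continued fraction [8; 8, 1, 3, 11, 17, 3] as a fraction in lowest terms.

Fold from the inside: start with 3/1.
  17 + 1/3 = 52/3
  11 + 3/52 = 575/52
  3 + 52/575 = 1777/575
  1 + 575/1777 = 2352/1777
  8 + 1777/2352 = 20593/2352
  8 + 2352/20593 = 167096/20593

167096/20593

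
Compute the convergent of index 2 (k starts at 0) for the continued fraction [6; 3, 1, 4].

25/4

Using pₖ = aₖpₖ₋₁ + pₖ₋₂, qₖ = aₖqₖ₋₁ + qₖ₋₂ (with p₋₁=1, p₋₂=0, q₋₁=0, q₋₂=1):
  k=0: a=6, p=6, q=1
  k=1: a=3, p=19, q=3
  k=2: a=1, p=25, q=4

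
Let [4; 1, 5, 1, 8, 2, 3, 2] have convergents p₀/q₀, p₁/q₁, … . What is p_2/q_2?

29/6

Using pₖ = aₖpₖ₋₁ + pₖ₋₂, qₖ = aₖqₖ₋₁ + qₖ₋₂ (with p₋₁=1, p₋₂=0, q₋₁=0, q₋₂=1):
  k=0: a=4, p=4, q=1
  k=1: a=1, p=5, q=1
  k=2: a=5, p=29, q=6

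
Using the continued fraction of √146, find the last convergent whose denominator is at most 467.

√146 = [12; 12, 24, …] (period length 2).
Convergents:
  p_0/q_0 = 12/1
  p_1/q_1 = 145/12
  p_2/q_2 = 3492/289
  p_3/q_3 = 42049/3480
q_2 = 289 ≤ 467 < 3480 = q_3, so the answer is 3492/289.

3492/289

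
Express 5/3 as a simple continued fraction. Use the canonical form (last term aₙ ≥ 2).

5 = 1×3 + 2
3 = 1×2 + 1
2 = 2×1 + 0  (stop)
So 5/3 = [1; 1, 2].

[1; 1, 2]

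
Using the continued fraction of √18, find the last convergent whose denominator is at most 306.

577/136

√18 = [4; 4, 8, …] (period length 2).
Convergents:
  p_0/q_0 = 4/1
  p_1/q_1 = 17/4
  p_2/q_2 = 140/33
  p_3/q_3 = 577/136
  p_4/q_4 = 4756/1121
q_3 = 136 ≤ 306 < 1121 = q_4, so the answer is 577/136.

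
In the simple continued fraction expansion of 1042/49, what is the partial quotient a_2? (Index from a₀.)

1042 = 21·49 + 13   →  a_0 = 21
49 = 3·13 + 10   →  a_1 = 3
13 = 1·10 + 3   →  a_2 = 1

1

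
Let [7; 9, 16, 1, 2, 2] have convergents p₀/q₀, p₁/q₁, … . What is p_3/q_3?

Using pₖ = aₖpₖ₋₁ + pₖ₋₂, qₖ = aₖqₖ₋₁ + qₖ₋₂ (with p₋₁=1, p₋₂=0, q₋₁=0, q₋₂=1):
  k=0: a=7, p=7, q=1
  k=1: a=9, p=64, q=9
  k=2: a=16, p=1031, q=145
  k=3: a=1, p=1095, q=154

1095/154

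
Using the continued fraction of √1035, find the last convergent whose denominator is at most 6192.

72257/2246

√1035 = [32; 5, 1, 5, 64, …] (period length 4).
Convergents:
  p_0/q_0 = 32/1
  p_1/q_1 = 161/5
  p_2/q_2 = 193/6
  p_3/q_3 = 1126/35
  p_4/q_4 = 72257/2246
  p_5/q_5 = 362411/11265
q_4 = 2246 ≤ 6192 < 11265 = q_5, so the answer is 72257/2246.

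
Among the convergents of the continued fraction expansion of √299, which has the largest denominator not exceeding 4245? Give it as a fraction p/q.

43108/2493

√299 = [17; 3, 2, 3, 34, …] (period length 4).
Convergents:
  p_0/q_0 = 17/1
  p_1/q_1 = 52/3
  p_2/q_2 = 121/7
  p_3/q_3 = 415/24
  p_4/q_4 = 14231/823
  p_5/q_5 = 43108/2493
  p_6/q_6 = 100447/5809
q_5 = 2493 ≤ 4245 < 5809 = q_6, so the answer is 43108/2493.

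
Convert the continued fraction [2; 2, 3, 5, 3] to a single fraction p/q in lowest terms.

Fold from the inside: start with 3/1.
  5 + 1/3 = 16/3
  3 + 3/16 = 51/16
  2 + 16/51 = 118/51
  2 + 51/118 = 287/118

287/118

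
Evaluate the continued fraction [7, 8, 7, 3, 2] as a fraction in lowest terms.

Fold from the inside: start with 2/1.
  3 + 1/2 = 7/2
  7 + 2/7 = 51/7
  8 + 7/51 = 415/51
  7 + 51/415 = 2956/415

2956/415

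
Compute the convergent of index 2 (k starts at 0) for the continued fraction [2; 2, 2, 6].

Using pₖ = aₖpₖ₋₁ + pₖ₋₂, qₖ = aₖqₖ₋₁ + qₖ₋₂ (with p₋₁=1, p₋₂=0, q₋₁=0, q₋₂=1):
  k=0: a=2, p=2, q=1
  k=1: a=2, p=5, q=2
  k=2: a=2, p=12, q=5

12/5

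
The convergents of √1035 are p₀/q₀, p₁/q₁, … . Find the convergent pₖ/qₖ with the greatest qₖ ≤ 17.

√1035 = [32; 5, 1, 5, 64, …] (period length 4).
Convergents:
  p_0/q_0 = 32/1
  p_1/q_1 = 161/5
  p_2/q_2 = 193/6
  p_3/q_3 = 1126/35
q_2 = 6 ≤ 17 < 35 = q_3, so the answer is 193/6.

193/6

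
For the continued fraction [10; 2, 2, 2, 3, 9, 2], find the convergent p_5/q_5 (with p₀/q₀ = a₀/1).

3968/381

Using pₖ = aₖpₖ₋₁ + pₖ₋₂, qₖ = aₖqₖ₋₁ + qₖ₋₂ (with p₋₁=1, p₋₂=0, q₋₁=0, q₋₂=1):
  k=0: a=10, p=10, q=1
  k=1: a=2, p=21, q=2
  k=2: a=2, p=52, q=5
  k=3: a=2, p=125, q=12
  k=4: a=3, p=427, q=41
  k=5: a=9, p=3968, q=381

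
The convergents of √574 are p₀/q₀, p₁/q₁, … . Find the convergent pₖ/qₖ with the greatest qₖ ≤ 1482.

√574 = [23; 1, 22, 1, 46, …] (period length 4).
Convergents:
  p_0/q_0 = 23/1
  p_1/q_1 = 24/1
  p_2/q_2 = 551/23
  p_3/q_3 = 575/24
  p_4/q_4 = 27001/1127
  p_5/q_5 = 27576/1151
  p_6/q_6 = 633673/26449
q_5 = 1151 ≤ 1482 < 26449 = q_6, so the answer is 27576/1151.

27576/1151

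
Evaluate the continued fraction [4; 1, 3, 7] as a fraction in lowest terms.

Fold from the inside: start with 7/1.
  3 + 1/7 = 22/7
  1 + 7/22 = 29/22
  4 + 22/29 = 138/29

138/29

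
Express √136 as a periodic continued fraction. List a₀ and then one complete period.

a₀ = ⌊√136⌋ = 11.
With m₀=0, d₀=1 and mₖ₊₁ = dₖaₖ − mₖ, dₖ₊₁ = (n − mₖ₊₁²)/dₖ, aₖ₊₁ = ⌊(a₀+mₖ₊₁)/dₖ₊₁⌋:
  k=1: m=11, d=15, a=1
  k=2: m=4, d=8, a=1
  k=3: m=4, d=15, a=1
  k=4: m=11, d=1, a=22
d=1 and a=2a₀=22 at k=4, so the next step gives (m, d) = (11, 15) again — its k=1 value — and the period has length 4.

[11; 1, 1, 1, 22]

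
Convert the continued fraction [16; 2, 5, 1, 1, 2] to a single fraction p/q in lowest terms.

Fold from the inside: start with 2/1.
  1 + 1/2 = 3/2
  1 + 2/3 = 5/3
  5 + 3/5 = 28/5
  2 + 5/28 = 61/28
  16 + 28/61 = 1004/61

1004/61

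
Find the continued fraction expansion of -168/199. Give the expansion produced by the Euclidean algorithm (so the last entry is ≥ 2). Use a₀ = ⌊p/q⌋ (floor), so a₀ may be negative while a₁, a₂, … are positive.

-168 = -1*199 + 31
199 = 6*31 + 13
31 = 2*13 + 5
13 = 2*5 + 3
5 = 1*3 + 2
3 = 1*2 + 1
2 = 2*1 + 0  (stop)
So -168/199 = [-1; 6, 2, 2, 1, 1, 2].

[-1; 6, 2, 2, 1, 1, 2]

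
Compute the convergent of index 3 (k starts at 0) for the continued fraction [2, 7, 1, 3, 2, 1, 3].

Using pₖ = aₖpₖ₋₁ + pₖ₋₂, qₖ = aₖqₖ₋₁ + qₖ₋₂ (with p₋₁=1, p₋₂=0, q₋₁=0, q₋₂=1):
  k=0: a=2, p=2, q=1
  k=1: a=7, p=15, q=7
  k=2: a=1, p=17, q=8
  k=3: a=3, p=66, q=31

66/31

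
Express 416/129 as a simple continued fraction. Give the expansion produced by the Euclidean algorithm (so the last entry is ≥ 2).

[3; 4, 2, 4, 3]

416 = 3×129 + 29
129 = 4×29 + 13
29 = 2×13 + 3
13 = 4×3 + 1
3 = 3×1 + 0  (stop)
So 416/129 = [3; 4, 2, 4, 3].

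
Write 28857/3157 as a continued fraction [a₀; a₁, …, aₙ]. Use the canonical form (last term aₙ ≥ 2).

28857 = 9*3157 + 444
3157 = 7*444 + 49
444 = 9*49 + 3
49 = 16*3 + 1
3 = 3*1 + 0  (stop)
So 28857/3157 = [9; 7, 9, 16, 3].

[9; 7, 9, 16, 3]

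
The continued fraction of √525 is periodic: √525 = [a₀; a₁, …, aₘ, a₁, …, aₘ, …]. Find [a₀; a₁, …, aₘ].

[22; 1, 10, 2, 10, 1, 44]

a₀ = ⌊√525⌋ = 22.
With m₀=0, d₀=1 and mₖ₊₁ = dₖaₖ − mₖ, dₖ₊₁ = (n − mₖ₊₁²)/dₖ, aₖ₊₁ = ⌊(a₀+mₖ₊₁)/dₖ₊₁⌋:
  k=1: m=22, d=41, a=1
  k=2: m=19, d=4, a=10
  k=3: m=21, d=21, a=2
  k=4: m=21, d=4, a=10
  k=5: m=19, d=41, a=1
  k=6: m=22, d=1, a=44
d=1 and a=2a₀=44 at k=6, so the next step gives (m, d) = (22, 41) again — its k=1 value — and the period has length 6.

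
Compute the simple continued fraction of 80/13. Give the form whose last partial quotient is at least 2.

[6; 6, 2]

80 = 6×13 + 2
13 = 6×2 + 1
2 = 2×1 + 0  (stop)
So 80/13 = [6; 6, 2].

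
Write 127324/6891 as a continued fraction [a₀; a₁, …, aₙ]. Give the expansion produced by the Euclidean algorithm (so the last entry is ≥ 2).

[18; 2, 10, 3, 3, 10, 3]

127324 = 18·6891 + 3286
6891 = 2·3286 + 319
3286 = 10·319 + 96
319 = 3·96 + 31
96 = 3·31 + 3
31 = 10·3 + 1
3 = 3·1 + 0  (stop)
So 127324/6891 = [18; 2, 10, 3, 3, 10, 3].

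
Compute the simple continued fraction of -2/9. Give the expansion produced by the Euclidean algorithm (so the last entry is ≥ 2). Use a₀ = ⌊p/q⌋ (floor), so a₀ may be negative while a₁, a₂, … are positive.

-2 = -1×9 + 7
9 = 1×7 + 2
7 = 3×2 + 1
2 = 2×1 + 0  (stop)
So -2/9 = [-1; 1, 3, 2].

[-1; 1, 3, 2]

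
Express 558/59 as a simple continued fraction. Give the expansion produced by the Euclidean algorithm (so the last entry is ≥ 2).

558 = 9×59 + 27
59 = 2×27 + 5
27 = 5×5 + 2
5 = 2×2 + 1
2 = 2×1 + 0  (stop)
So 558/59 = [9; 2, 5, 2, 2].

[9; 2, 5, 2, 2]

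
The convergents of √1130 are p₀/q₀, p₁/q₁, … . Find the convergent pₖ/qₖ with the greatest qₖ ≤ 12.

269/8

√1130 = [33; 1, 1, 1, 1, 1, 1, 66, …] (period length 7).
Convergents:
  p_0/q_0 = 33/1
  p_1/q_1 = 34/1
  p_2/q_2 = 67/2
  p_3/q_3 = 101/3
  p_4/q_4 = 168/5
  p_5/q_5 = 269/8
  p_6/q_6 = 437/13
q_5 = 8 ≤ 12 < 13 = q_6, so the answer is 269/8.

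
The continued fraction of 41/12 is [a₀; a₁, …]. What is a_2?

41 = 3·12 + 5   →  a_0 = 3
12 = 2·5 + 2   →  a_1 = 2
5 = 2·2 + 1   →  a_2 = 2

2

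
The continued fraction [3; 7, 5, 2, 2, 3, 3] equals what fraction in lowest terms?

Fold from the inside: start with 3/1.
  3 + 1/3 = 10/3
  2 + 3/10 = 23/10
  2 + 10/23 = 56/23
  5 + 23/56 = 303/56
  7 + 56/303 = 2177/303
  3 + 303/2177 = 6834/2177

6834/2177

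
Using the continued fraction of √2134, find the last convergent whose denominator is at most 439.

9701/210

√2134 = [46; 5, 8, 5, 92, …] (period length 4).
Convergents:
  p_0/q_0 = 46/1
  p_1/q_1 = 231/5
  p_2/q_2 = 1894/41
  p_3/q_3 = 9701/210
  p_4/q_4 = 894386/19361
q_3 = 210 ≤ 439 < 19361 = q_4, so the answer is 9701/210.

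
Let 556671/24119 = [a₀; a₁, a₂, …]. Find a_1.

12

556671 = 23·24119 + 1934   →  a_0 = 23
24119 = 12·1934 + 911   →  a_1 = 12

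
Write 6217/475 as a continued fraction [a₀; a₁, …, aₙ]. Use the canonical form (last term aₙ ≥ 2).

6217 = 13*475 + 42
475 = 11*42 + 13
42 = 3*13 + 3
13 = 4*3 + 1
3 = 3*1 + 0  (stop)
So 6217/475 = [13; 11, 3, 4, 3].

[13; 11, 3, 4, 3]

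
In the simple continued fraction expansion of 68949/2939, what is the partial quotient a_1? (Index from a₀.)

68949 = 23·2939 + 1352   →  a_0 = 23
2939 = 2·1352 + 235   →  a_1 = 2

2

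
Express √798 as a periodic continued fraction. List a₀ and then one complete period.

a₀ = ⌊√798⌋ = 28.
With m₀=0, d₀=1 and mₖ₊₁ = dₖaₖ − mₖ, dₖ₊₁ = (n − mₖ₊₁²)/dₖ, aₖ₊₁ = ⌊(a₀+mₖ₊₁)/dₖ₊₁⌋:
  k=1: m=28, d=14, a=4
  k=2: m=28, d=1, a=56
d=1 and a=2a₀=56 at k=2, so the next step gives (m, d) = (28, 14) again — its k=1 value — and the period has length 2.

[28; 4, 56]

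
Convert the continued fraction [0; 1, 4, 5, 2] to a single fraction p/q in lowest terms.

Fold from the inside: start with 2/1.
  5 + 1/2 = 11/2
  4 + 2/11 = 46/11
  1 + 11/46 = 57/46
  0 + 46/57 = 46/57

46/57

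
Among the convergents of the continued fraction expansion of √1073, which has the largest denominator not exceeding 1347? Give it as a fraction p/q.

34329/1048

√1073 = [32; 1, 3, 9, 9, 3, 1, 64, …] (period length 7).
Convergents:
  p_0/q_0 = 32/1
  p_1/q_1 = 33/1
  p_2/q_2 = 131/4
  p_3/q_3 = 1212/37
  p_4/q_4 = 11039/337
  p_5/q_5 = 34329/1048
  p_6/q_6 = 45368/1385
q_5 = 1048 ≤ 1347 < 1385 = q_6, so the answer is 34329/1048.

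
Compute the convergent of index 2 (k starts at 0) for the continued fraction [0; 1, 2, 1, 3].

Using pₖ = aₖpₖ₋₁ + pₖ₋₂, qₖ = aₖqₖ₋₁ + qₖ₋₂ (with p₋₁=1, p₋₂=0, q₋₁=0, q₋₂=1):
  k=0: a=0, p=0, q=1
  k=1: a=1, p=1, q=1
  k=2: a=2, p=2, q=3

2/3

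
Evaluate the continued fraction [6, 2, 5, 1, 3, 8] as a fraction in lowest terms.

Fold from the inside: start with 8/1.
  3 + 1/8 = 25/8
  1 + 8/25 = 33/25
  5 + 25/33 = 190/33
  2 + 33/190 = 413/190
  6 + 190/413 = 2668/413

2668/413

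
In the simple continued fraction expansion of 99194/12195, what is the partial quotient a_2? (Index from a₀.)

2

99194 = 8·12195 + 1634   →  a_0 = 8
12195 = 7·1634 + 757   →  a_1 = 7
1634 = 2·757 + 120   →  a_2 = 2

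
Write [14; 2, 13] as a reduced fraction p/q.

391/27

Fold from the inside: start with 13/1.
  2 + 1/13 = 27/13
  14 + 13/27 = 391/27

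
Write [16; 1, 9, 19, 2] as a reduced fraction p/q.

Fold from the inside: start with 2/1.
  19 + 1/2 = 39/2
  9 + 2/39 = 353/39
  1 + 39/353 = 392/353
  16 + 353/392 = 6625/392

6625/392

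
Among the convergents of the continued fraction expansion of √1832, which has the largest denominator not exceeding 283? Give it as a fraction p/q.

4537/106

√1832 = [42; 1, 4, 21, 4, 1, 84, …] (period length 6).
Convergents:
  p_0/q_0 = 42/1
  p_1/q_1 = 43/1
  p_2/q_2 = 214/5
  p_3/q_3 = 4537/106
  p_4/q_4 = 18362/429
q_3 = 106 ≤ 283 < 429 = q_4, so the answer is 4537/106.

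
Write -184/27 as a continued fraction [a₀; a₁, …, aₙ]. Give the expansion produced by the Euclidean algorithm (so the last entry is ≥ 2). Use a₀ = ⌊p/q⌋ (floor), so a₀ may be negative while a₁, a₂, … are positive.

-184 = -7*27 + 5
27 = 5*5 + 2
5 = 2*2 + 1
2 = 2*1 + 0  (stop)
So -184/27 = [-7; 5, 2, 2].

[-7; 5, 2, 2]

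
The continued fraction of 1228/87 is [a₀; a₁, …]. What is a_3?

1228 = 14·87 + 10   →  a_0 = 14
87 = 8·10 + 7   →  a_1 = 8
10 = 1·7 + 3   →  a_2 = 1
7 = 2·3 + 1   →  a_3 = 2

2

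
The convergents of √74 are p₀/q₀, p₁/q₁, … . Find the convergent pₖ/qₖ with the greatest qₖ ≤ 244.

1471/171

√74 = [8; 1, 1, 1, 1, 16, …] (period length 5).
Convergents:
  p_0/q_0 = 8/1
  p_1/q_1 = 9/1
  p_2/q_2 = 17/2
  p_3/q_3 = 26/3
  p_4/q_4 = 43/5
  p_5/q_5 = 714/83
  p_6/q_6 = 757/88
  p_7/q_7 = 1471/171
  p_8/q_8 = 2228/259
q_7 = 171 ≤ 244 < 259 = q_8, so the answer is 1471/171.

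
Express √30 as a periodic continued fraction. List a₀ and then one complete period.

[5; 2, 10]

a₀ = ⌊√30⌋ = 5.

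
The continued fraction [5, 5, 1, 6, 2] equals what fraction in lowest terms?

Fold from the inside: start with 2/1.
  6 + 1/2 = 13/2
  1 + 2/13 = 15/13
  5 + 13/15 = 88/15
  5 + 15/88 = 455/88

455/88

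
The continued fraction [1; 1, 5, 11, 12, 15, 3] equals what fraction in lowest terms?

Fold from the inside: start with 3/1.
  15 + 1/3 = 46/3
  12 + 3/46 = 555/46
  11 + 46/555 = 6151/555
  5 + 555/6151 = 31310/6151
  1 + 6151/31310 = 37461/31310
  1 + 31310/37461 = 68771/37461

68771/37461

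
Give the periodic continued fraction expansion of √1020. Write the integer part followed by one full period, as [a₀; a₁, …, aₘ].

a₀ = ⌊√1020⌋ = 31.
With m₀=0, d₀=1 and mₖ₊₁ = dₖaₖ − mₖ, dₖ₊₁ = (n − mₖ₊₁²)/dₖ, aₖ₊₁ = ⌊(a₀+mₖ₊₁)/dₖ₊₁⌋:
  k=1: m=31, d=59, a=1
  k=2: m=28, d=4, a=14
  k=3: m=28, d=59, a=1
  k=4: m=31, d=1, a=62
d=1 and a=2a₀=62 at k=4, so the next step gives (m, d) = (31, 59) again — its k=1 value — and the period has length 4.

[31; 1, 14, 1, 62]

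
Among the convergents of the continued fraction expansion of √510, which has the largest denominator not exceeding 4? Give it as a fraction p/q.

√510 = [22; 1, 1, 2, 1, 1, 44, …] (period length 6).
Convergents:
  p_0/q_0 = 22/1
  p_1/q_1 = 23/1
  p_2/q_2 = 45/2
  p_3/q_3 = 113/5
q_2 = 2 ≤ 4 < 5 = q_3, so the answer is 45/2.

45/2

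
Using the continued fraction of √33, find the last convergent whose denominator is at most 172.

√33 = [5; 1, 2, 1, 10, …] (period length 4).
Convergents:
  p_0/q_0 = 5/1
  p_1/q_1 = 6/1
  p_2/q_2 = 17/3
  p_3/q_3 = 23/4
  p_4/q_4 = 247/43
  p_5/q_5 = 270/47
  p_6/q_6 = 787/137
  p_7/q_7 = 1057/184
q_6 = 137 ≤ 172 < 184 = q_7, so the answer is 787/137.

787/137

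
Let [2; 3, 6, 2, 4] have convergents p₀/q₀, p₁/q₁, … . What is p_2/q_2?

Using pₖ = aₖpₖ₋₁ + pₖ₋₂, qₖ = aₖqₖ₋₁ + qₖ₋₂ (with p₋₁=1, p₋₂=0, q₋₁=0, q₋₂=1):
  k=0: a=2, p=2, q=1
  k=1: a=3, p=7, q=3
  k=2: a=6, p=44, q=19

44/19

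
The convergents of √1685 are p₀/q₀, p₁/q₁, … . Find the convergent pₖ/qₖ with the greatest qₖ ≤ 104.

1683/41

√1685 = [41; 20, 1, 1, 20, 82, …] (period length 5).
Convergents:
  p_0/q_0 = 41/1
  p_1/q_1 = 821/20
  p_2/q_2 = 862/21
  p_3/q_3 = 1683/41
  p_4/q_4 = 34522/841
q_3 = 41 ≤ 104 < 841 = q_4, so the answer is 1683/41.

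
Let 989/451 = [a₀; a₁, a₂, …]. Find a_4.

3

989 = 2·451 + 87   →  a_0 = 2
451 = 5·87 + 16   →  a_1 = 5
87 = 5·16 + 7   →  a_2 = 5
16 = 2·7 + 2   →  a_3 = 2
7 = 3·2 + 1   →  a_4 = 3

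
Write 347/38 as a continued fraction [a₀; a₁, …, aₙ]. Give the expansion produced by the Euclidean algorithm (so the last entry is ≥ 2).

[9; 7, 1, 1, 2]

347 = 9*38 + 5
38 = 7*5 + 3
5 = 1*3 + 2
3 = 1*2 + 1
2 = 2*1 + 0  (stop)
So 347/38 = [9; 7, 1, 1, 2].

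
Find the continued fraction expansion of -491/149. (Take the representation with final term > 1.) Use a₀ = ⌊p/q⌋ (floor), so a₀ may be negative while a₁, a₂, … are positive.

-491 = -4*149 + 105
149 = 1*105 + 44
105 = 2*44 + 17
44 = 2*17 + 10
17 = 1*10 + 7
10 = 1*7 + 3
7 = 2*3 + 1
3 = 3*1 + 0  (stop)
So -491/149 = [-4; 1, 2, 2, 1, 1, 2, 3].

[-4; 1, 2, 2, 1, 1, 2, 3]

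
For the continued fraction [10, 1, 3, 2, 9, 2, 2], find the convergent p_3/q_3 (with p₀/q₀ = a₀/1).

Using pₖ = aₖpₖ₋₁ + pₖ₋₂, qₖ = aₖqₖ₋₁ + qₖ₋₂ (with p₋₁=1, p₋₂=0, q₋₁=0, q₋₂=1):
  k=0: a=10, p=10, q=1
  k=1: a=1, p=11, q=1
  k=2: a=3, p=43, q=4
  k=3: a=2, p=97, q=9

97/9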